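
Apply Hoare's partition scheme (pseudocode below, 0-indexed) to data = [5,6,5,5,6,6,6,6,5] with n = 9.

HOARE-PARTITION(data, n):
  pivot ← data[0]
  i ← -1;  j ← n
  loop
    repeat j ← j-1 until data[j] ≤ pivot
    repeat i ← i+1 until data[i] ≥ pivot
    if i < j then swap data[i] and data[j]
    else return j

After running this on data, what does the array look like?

[5,5,5,6,6,6,6,6,5]

pivot = data[0] = 5; i = -1, j = 9
j→8 (data[8]=5≤5), i→0 (data[0]=5≥5); i<j, swap → [5,6,5,5,6,6,6,6,5]
j→3 (data[3]=5≤5), i→1 (data[1]=6≥5); i<j, swap → [5,5,5,6,6,6,6,6,5]
j→2, i→2; i≥j, return j=2. data = [5,5,5,6,6,6,6,6,5]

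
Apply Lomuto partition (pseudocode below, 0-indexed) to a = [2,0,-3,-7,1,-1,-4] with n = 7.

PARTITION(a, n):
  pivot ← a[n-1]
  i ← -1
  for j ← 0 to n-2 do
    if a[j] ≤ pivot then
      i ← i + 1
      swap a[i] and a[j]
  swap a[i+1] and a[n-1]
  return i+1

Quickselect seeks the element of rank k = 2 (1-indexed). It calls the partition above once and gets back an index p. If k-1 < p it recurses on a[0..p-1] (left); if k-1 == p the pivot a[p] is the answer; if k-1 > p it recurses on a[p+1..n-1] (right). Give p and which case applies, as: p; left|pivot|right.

1; pivot

pivot = a[6] = -4; i = -1
j=0: a[0]=2 > -4 → no swap
j=1: a[1]=0 > -4 → no swap
j=2: a[2]=-3 > -4 → no swap
j=3: a[3]=-7 ≤ -4 → i=0, swap a[0],a[3] → [-7,0,-3,2,1,-1,-4]
j=4: a[4]=1 > -4 → no swap
j=5: a[5]=-1 > -4 → no swap
final swap a[1],a[6] → [-7,-4,-3,2,1,-1,0]; return 1
p = 1; k-1 = 1 == 1 ⇒ pivot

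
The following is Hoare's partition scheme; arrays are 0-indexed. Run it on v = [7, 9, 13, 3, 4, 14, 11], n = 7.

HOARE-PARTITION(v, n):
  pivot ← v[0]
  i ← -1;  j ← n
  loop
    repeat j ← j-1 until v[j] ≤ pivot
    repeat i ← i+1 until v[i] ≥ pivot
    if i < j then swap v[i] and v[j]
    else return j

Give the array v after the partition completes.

pivot = v[0] = 7; i = -1, j = 7
j→4 (v[4]=4≤7), i→0 (v[0]=7≥7); i<j, swap → [4, 9, 13, 3, 7, 14, 11]
j→3 (v[3]=3≤7), i→1 (v[1]=9≥7); i<j, swap → [4, 3, 13, 9, 7, 14, 11]
j→1, i→2; i≥j, return j=1. v = [4, 3, 13, 9, 7, 14, 11]

[4, 3, 13, 9, 7, 14, 11]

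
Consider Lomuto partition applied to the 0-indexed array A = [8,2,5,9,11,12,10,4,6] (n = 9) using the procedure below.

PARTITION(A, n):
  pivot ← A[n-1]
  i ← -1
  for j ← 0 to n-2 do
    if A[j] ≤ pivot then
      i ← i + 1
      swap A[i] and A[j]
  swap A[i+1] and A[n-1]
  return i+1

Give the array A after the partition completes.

pivot=6, i=-1
j=0: 8>6, skip
j=1: 2≤6, i=0, swap(0,1) ⇒ [2,8,5,9,11,12,10,4,6]
j=2: 5≤6, i=1, swap(1,2) ⇒ [2,5,8,9,11,12,10,4,6]
j=3: 9>6, skip
j=4: 11>6, skip
j=5: 12>6, skip
j=6: 10>6, skip
j=7: 4≤6, i=2, swap(2,7) ⇒ [2,5,4,9,11,12,10,8,6]
swap(3,8) ⇒ [2,5,4,6,11,12,10,8,9]; return 3

[2,5,4,6,11,12,10,8,9]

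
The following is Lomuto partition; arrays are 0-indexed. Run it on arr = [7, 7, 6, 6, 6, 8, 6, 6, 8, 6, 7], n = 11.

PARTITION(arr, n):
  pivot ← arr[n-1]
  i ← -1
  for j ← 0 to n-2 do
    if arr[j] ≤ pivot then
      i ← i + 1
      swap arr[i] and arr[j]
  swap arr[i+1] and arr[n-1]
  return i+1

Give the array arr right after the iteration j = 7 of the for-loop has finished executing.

[7, 7, 6, 6, 6, 6, 6, 8, 8, 6, 7]

pivot = arr[10] = 7; i = -1
j=0: arr[0]=7 ≤ 7 → i=0, swap arr[0],arr[0] (no change) → [7, 7, 6, 6, 6, 8, 6, 6, 8, 6, 7]
j=1: arr[1]=7 ≤ 7 → i=1, swap arr[1],arr[1] (no change) → [7, 7, 6, 6, 6, 8, 6, 6, 8, 6, 7]
j=2: arr[2]=6 ≤ 7 → i=2, swap arr[2],arr[2] (no change) → [7, 7, 6, 6, 6, 8, 6, 6, 8, 6, 7]
j=3: arr[3]=6 ≤ 7 → i=3, swap arr[3],arr[3] (no change) → [7, 7, 6, 6, 6, 8, 6, 6, 8, 6, 7]
j=4: arr[4]=6 ≤ 7 → i=4, swap arr[4],arr[4] (no change) → [7, 7, 6, 6, 6, 8, 6, 6, 8, 6, 7]
j=5: arr[5]=8 > 7 → no swap
j=6: arr[6]=6 ≤ 7 → i=5, swap arr[5],arr[6] → [7, 7, 6, 6, 6, 6, 8, 6, 8, 6, 7]
j=7: arr[7]=6 ≤ 7 → i=6, swap arr[6],arr[7] → [7, 7, 6, 6, 6, 6, 6, 8, 8, 6, 7]
(after j=7) arr = [7, 7, 6, 6, 6, 6, 6, 8, 8, 6, 7]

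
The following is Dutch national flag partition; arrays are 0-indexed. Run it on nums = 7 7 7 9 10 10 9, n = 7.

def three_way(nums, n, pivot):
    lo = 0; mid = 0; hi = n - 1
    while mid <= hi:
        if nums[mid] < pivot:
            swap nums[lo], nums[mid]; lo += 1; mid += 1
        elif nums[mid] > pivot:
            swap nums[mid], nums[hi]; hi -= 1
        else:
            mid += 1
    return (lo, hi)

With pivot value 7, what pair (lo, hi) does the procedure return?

pivot = 7; lo=0, mid=0, hi=6
nums[mid]=7=7: mid=1
nums[mid]=7=7: mid=2
nums[mid]=7=7: mid=3
nums[mid]=9>7: swap nums[3],nums[6]; hi=5 → 7 7 7 9 10 10 9
nums[mid]=9>7: swap nums[3],nums[5]; hi=4 → 7 7 7 10 10 9 9
nums[mid]=10>7: swap nums[3],nums[4]; hi=3 → 7 7 7 10 10 9 9
nums[mid]=10>7: swap nums[3],nums[3]; hi=2 → 7 7 7 10 10 9 9
end: lo=0, hi=2; nums = 7 7 7 10 10 9 9

(0, 2)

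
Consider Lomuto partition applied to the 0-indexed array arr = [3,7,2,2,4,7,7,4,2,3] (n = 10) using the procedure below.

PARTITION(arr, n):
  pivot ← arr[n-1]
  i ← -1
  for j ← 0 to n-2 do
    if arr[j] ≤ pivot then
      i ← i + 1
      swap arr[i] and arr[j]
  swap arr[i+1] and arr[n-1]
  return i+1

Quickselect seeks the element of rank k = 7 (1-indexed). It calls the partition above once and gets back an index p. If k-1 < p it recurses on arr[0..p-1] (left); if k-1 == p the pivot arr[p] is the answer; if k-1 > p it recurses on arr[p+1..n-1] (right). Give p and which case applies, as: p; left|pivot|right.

pivot=3, i=-1
j=0: 3≤3, i=0, swap(0,0) ⇒ [3,7,2,2,4,7,7,4,2,3]
j=1: 7>3, skip
j=2: 2≤3, i=1, swap(1,2) ⇒ [3,2,7,2,4,7,7,4,2,3]
j=3: 2≤3, i=2, swap(2,3) ⇒ [3,2,2,7,4,7,7,4,2,3]
j=4: 4>3, skip
j=5: 7>3, skip
j=6: 7>3, skip
j=7: 4>3, skip
j=8: 2≤3, i=3, swap(3,8) ⇒ [3,2,2,2,4,7,7,4,7,3]
swap(4,9) ⇒ [3,2,2,2,3,7,7,4,7,4]; return 4
p = 4; k-1 = 6 > 4 ⇒ right

4; right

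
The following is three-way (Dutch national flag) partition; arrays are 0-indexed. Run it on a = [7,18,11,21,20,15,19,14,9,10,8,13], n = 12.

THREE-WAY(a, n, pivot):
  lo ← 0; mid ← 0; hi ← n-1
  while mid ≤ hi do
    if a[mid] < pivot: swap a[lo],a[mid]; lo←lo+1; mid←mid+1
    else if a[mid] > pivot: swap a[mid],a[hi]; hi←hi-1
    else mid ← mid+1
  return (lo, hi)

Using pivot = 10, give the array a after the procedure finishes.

lo=0 mid=0 hi=11
7<10: swap(0,0), lo=1 mid=1 ⇒ [7,18,11,21,20,15,19,14,9,10,8,13]
18>10: swap(1,11), hi=10 ⇒ [7,13,11,21,20,15,19,14,9,10,8,18]
13>10: swap(1,10), hi=9 ⇒ [7,8,11,21,20,15,19,14,9,10,13,18]
8<10: swap(1,1), lo=2 mid=2 ⇒ [7,8,11,21,20,15,19,14,9,10,13,18]
11>10: swap(2,9), hi=8 ⇒ [7,8,10,21,20,15,19,14,9,11,13,18]
10=10: mid=3
21>10: swap(3,8), hi=7 ⇒ [7,8,10,9,20,15,19,14,21,11,13,18]
9<10: swap(2,3), lo=3 mid=4 ⇒ [7,8,9,10,20,15,19,14,21,11,13,18]
20>10: swap(4,7), hi=6 ⇒ [7,8,9,10,14,15,19,20,21,11,13,18]
14>10: swap(4,6), hi=5 ⇒ [7,8,9,10,19,15,14,20,21,11,13,18]
19>10: swap(4,5), hi=4 ⇒ [7,8,9,10,15,19,14,20,21,11,13,18]
15>10: swap(4,4), hi=3 ⇒ [7,8,9,10,15,19,14,20,21,11,13,18]
done. lo=3 hi=3; a=[7,8,9,10,15,19,14,20,21,11,13,18]

[7,8,9,10,15,19,14,20,21,11,13,18]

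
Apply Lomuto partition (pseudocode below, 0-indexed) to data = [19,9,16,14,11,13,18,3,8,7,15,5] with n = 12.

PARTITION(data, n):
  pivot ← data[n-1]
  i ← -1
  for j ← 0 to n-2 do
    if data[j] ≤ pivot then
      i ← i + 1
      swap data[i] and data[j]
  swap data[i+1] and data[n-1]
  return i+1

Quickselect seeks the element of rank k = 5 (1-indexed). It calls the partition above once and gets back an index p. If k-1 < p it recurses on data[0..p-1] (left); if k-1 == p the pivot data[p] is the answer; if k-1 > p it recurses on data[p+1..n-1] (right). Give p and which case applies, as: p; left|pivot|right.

1; right

pivot = data[11] = 5; i = -1
j=0: data[0]=19 > 5 → no swap
j=1: data[1]=9 > 5 → no swap
j=2: data[2]=16 > 5 → no swap
j=3: data[3]=14 > 5 → no swap
j=4: data[4]=11 > 5 → no swap
j=5: data[5]=13 > 5 → no swap
j=6: data[6]=18 > 5 → no swap
j=7: data[7]=3 ≤ 5 → i=0, swap data[0],data[7] → [3,9,16,14,11,13,18,19,8,7,15,5]
j=8: data[8]=8 > 5 → no swap
j=9: data[9]=7 > 5 → no swap
j=10: data[10]=15 > 5 → no swap
final swap data[1],data[11] → [3,5,16,14,11,13,18,19,8,7,15,9]; return 1
p = 1; k-1 = 4 > 1 ⇒ right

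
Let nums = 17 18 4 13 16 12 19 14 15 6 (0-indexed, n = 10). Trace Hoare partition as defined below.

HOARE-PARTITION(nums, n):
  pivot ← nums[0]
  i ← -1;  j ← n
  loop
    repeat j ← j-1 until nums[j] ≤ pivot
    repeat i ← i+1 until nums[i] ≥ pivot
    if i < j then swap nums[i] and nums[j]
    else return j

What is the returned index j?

pivot=17
j stops at 9 (6), i stops at 0 (17); swap ⇒ 6 18 4 13 16 12 19 14 15 17
j stops at 8 (15), i stops at 1 (18); swap ⇒ 6 15 4 13 16 12 19 14 18 17
j stops at 7 (14), i stops at 6 (19); swap ⇒ 6 15 4 13 16 12 14 19 18 17
j stops at 6, i stops at 7; i≥j ⇒ return 6. nums=6 15 4 13 16 12 14 19 18 17

6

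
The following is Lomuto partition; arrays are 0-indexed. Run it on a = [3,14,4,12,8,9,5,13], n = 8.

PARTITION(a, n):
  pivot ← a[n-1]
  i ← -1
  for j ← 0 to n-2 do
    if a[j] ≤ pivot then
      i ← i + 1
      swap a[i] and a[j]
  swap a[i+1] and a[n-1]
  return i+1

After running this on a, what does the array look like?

[3,4,12,8,9,5,13,14]

pivot=13, i=-1
j=0: 3≤13, i=0, swap(0,0) ⇒ [3,14,4,12,8,9,5,13]
j=1: 14>13, skip
j=2: 4≤13, i=1, swap(1,2) ⇒ [3,4,14,12,8,9,5,13]
j=3: 12≤13, i=2, swap(2,3) ⇒ [3,4,12,14,8,9,5,13]
j=4: 8≤13, i=3, swap(3,4) ⇒ [3,4,12,8,14,9,5,13]
j=5: 9≤13, i=4, swap(4,5) ⇒ [3,4,12,8,9,14,5,13]
j=6: 5≤13, i=5, swap(5,6) ⇒ [3,4,12,8,9,5,14,13]
swap(6,7) ⇒ [3,4,12,8,9,5,13,14]; return 6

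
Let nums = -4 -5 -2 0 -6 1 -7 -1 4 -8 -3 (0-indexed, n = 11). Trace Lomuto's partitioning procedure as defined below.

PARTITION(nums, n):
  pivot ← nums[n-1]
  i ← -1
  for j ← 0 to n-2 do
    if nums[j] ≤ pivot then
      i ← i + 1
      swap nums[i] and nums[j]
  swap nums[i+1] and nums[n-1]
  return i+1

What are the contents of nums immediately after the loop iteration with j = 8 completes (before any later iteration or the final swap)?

pivot = nums[10] = -3; i = -1
j=0: nums[0]=-4 ≤ -3 → i=0, swap nums[0],nums[0] (no change) → -4 -5 -2 0 -6 1 -7 -1 4 -8 -3
j=1: nums[1]=-5 ≤ -3 → i=1, swap nums[1],nums[1] (no change) → -4 -5 -2 0 -6 1 -7 -1 4 -8 -3
j=2: nums[2]=-2 > -3 → no swap
j=3: nums[3]=0 > -3 → no swap
j=4: nums[4]=-6 ≤ -3 → i=2, swap nums[2],nums[4] → -4 -5 -6 0 -2 1 -7 -1 4 -8 -3
j=5: nums[5]=1 > -3 → no swap
j=6: nums[6]=-7 ≤ -3 → i=3, swap nums[3],nums[6] → -4 -5 -6 -7 -2 1 0 -1 4 -8 -3
j=7: nums[7]=-1 > -3 → no swap
j=8: nums[8]=4 > -3 → no swap
(after j=8) nums = -4 -5 -6 -7 -2 1 0 -1 4 -8 -3

-4 -5 -6 -7 -2 1 0 -1 4 -8 -3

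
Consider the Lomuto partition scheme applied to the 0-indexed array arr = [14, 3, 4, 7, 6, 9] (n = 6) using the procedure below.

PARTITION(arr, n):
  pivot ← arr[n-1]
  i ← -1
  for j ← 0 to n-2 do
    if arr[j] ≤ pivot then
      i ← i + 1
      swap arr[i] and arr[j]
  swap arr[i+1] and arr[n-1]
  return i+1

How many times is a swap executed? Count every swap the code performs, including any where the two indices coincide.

5

pivot=9, i=-1
j=0: 14>9, skip
j=1: 3≤9, i=0, swap(0,1) ⇒ [3, 14, 4, 7, 6, 9]
j=2: 4≤9, i=1, swap(1,2) ⇒ [3, 4, 14, 7, 6, 9]
j=3: 7≤9, i=2, swap(2,3) ⇒ [3, 4, 7, 14, 6, 9]
j=4: 6≤9, i=3, swap(3,4) ⇒ [3, 4, 7, 6, 14, 9]
swap(4,5) ⇒ [3, 4, 7, 6, 9, 14]; return 4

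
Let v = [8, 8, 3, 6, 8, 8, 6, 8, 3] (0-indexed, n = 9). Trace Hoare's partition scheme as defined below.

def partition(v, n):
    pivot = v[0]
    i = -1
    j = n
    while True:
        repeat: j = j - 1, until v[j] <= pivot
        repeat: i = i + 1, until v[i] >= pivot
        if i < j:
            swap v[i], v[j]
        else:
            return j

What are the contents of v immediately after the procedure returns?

pivot=8
j stops at 8 (3), i stops at 0 (8); swap ⇒ [3, 8, 3, 6, 8, 8, 6, 8, 8]
j stops at 7 (8), i stops at 1 (8); swap ⇒ [3, 8, 3, 6, 8, 8, 6, 8, 8]
j stops at 6 (6), i stops at 4 (8); swap ⇒ [3, 8, 3, 6, 6, 8, 8, 8, 8]
j stops at 5, i stops at 5; i≥j ⇒ return 5. v=[3, 8, 3, 6, 6, 8, 8, 8, 8]

[3, 8, 3, 6, 6, 8, 8, 8, 8]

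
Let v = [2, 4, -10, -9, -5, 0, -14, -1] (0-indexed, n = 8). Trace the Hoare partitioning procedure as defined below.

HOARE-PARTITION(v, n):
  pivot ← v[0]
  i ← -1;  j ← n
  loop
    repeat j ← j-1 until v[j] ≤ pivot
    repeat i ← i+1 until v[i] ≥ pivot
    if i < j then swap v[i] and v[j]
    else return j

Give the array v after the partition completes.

pivot=2
j stops at 7 (-1), i stops at 0 (2); swap ⇒ [-1, 4, -10, -9, -5, 0, -14, 2]
j stops at 6 (-14), i stops at 1 (4); swap ⇒ [-1, -14, -10, -9, -5, 0, 4, 2]
j stops at 5, i stops at 6; i≥j ⇒ return 5. v=[-1, -14, -10, -9, -5, 0, 4, 2]

[-1, -14, -10, -9, -5, 0, 4, 2]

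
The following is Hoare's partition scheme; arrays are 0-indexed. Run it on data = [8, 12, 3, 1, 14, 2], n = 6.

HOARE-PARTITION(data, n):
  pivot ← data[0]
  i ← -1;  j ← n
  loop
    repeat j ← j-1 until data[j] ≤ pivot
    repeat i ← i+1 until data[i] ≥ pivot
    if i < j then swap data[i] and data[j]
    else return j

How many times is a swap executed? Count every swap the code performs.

pivot = data[0] = 8; i = -1, j = 6
j→5 (data[5]=2≤8), i→0 (data[0]=8≥8); i<j, swap → [2, 12, 3, 1, 14, 8]
j→3 (data[3]=1≤8), i→1 (data[1]=12≥8); i<j, swap → [2, 1, 3, 12, 14, 8]
j→2, i→3; i≥j, return j=2. data = [2, 1, 3, 12, 14, 8]

2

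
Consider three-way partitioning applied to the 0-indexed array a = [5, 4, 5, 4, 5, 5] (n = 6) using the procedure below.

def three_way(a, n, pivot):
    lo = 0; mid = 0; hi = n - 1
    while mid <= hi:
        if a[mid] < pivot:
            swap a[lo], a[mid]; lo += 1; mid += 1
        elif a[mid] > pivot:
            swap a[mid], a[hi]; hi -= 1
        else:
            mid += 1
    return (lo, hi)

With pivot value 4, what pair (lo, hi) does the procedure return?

(0, 1)

pivot = 4; lo=0, mid=0, hi=5
a[mid]=5>4: swap a[0],a[5]; hi=4 → [5, 4, 5, 4, 5, 5]
a[mid]=5>4: swap a[0],a[4]; hi=3 → [5, 4, 5, 4, 5, 5]
a[mid]=5>4: swap a[0],a[3]; hi=2 → [4, 4, 5, 5, 5, 5]
a[mid]=4=4: mid=1
a[mid]=4=4: mid=2
a[mid]=5>4: swap a[2],a[2]; hi=1 → [4, 4, 5, 5, 5, 5]
end: lo=0, hi=1; a = [4, 4, 5, 5, 5, 5]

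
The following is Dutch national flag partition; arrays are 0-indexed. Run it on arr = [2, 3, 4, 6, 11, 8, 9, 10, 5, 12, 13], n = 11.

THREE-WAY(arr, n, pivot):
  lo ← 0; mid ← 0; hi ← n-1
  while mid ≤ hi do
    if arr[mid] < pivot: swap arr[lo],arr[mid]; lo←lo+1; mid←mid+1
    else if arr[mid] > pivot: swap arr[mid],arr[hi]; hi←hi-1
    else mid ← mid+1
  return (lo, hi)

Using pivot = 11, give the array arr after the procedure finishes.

lo=0 mid=0 hi=10
2<11: swap(0,0), lo=1 mid=1 ⇒ [2, 3, 4, 6, 11, 8, 9, 10, 5, 12, 13]
3<11: swap(1,1), lo=2 mid=2 ⇒ [2, 3, 4, 6, 11, 8, 9, 10, 5, 12, 13]
4<11: swap(2,2), lo=3 mid=3 ⇒ [2, 3, 4, 6, 11, 8, 9, 10, 5, 12, 13]
6<11: swap(3,3), lo=4 mid=4 ⇒ [2, 3, 4, 6, 11, 8, 9, 10, 5, 12, 13]
11=11: mid=5
8<11: swap(4,5), lo=5 mid=6 ⇒ [2, 3, 4, 6, 8, 11, 9, 10, 5, 12, 13]
9<11: swap(5,6), lo=6 mid=7 ⇒ [2, 3, 4, 6, 8, 9, 11, 10, 5, 12, 13]
10<11: swap(6,7), lo=7 mid=8 ⇒ [2, 3, 4, 6, 8, 9, 10, 11, 5, 12, 13]
5<11: swap(7,8), lo=8 mid=9 ⇒ [2, 3, 4, 6, 8, 9, 10, 5, 11, 12, 13]
12>11: swap(9,10), hi=9 ⇒ [2, 3, 4, 6, 8, 9, 10, 5, 11, 13, 12]
13>11: swap(9,9), hi=8 ⇒ [2, 3, 4, 6, 8, 9, 10, 5, 11, 13, 12]
done. lo=8 hi=8; arr=[2, 3, 4, 6, 8, 9, 10, 5, 11, 13, 12]

[2, 3, 4, 6, 8, 9, 10, 5, 11, 13, 12]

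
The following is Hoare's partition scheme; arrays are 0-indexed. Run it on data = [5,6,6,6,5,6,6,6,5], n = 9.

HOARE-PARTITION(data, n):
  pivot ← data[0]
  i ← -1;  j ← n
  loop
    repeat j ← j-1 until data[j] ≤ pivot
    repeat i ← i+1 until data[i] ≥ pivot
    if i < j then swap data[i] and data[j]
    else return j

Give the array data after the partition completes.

[5,5,6,6,6,6,6,6,5]

pivot = data[0] = 5; i = -1, j = 9
j→8 (data[8]=5≤5), i→0 (data[0]=5≥5); i<j, swap → [5,6,6,6,5,6,6,6,5]
j→4 (data[4]=5≤5), i→1 (data[1]=6≥5); i<j, swap → [5,5,6,6,6,6,6,6,5]
j→1, i→2; i≥j, return j=1. data = [5,5,6,6,6,6,6,6,5]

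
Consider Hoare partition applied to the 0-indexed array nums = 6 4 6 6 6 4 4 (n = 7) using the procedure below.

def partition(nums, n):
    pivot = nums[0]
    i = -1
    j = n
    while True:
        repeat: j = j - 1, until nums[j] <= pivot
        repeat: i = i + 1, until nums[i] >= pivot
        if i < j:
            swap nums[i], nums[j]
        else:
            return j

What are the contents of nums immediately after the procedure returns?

pivot = nums[0] = 6; i = -1, j = 7
j→6 (nums[6]=4≤6), i→0 (nums[0]=6≥6); i<j, swap → 4 4 6 6 6 4 6
j→5 (nums[5]=4≤6), i→2 (nums[2]=6≥6); i<j, swap → 4 4 4 6 6 6 6
j→4 (nums[4]=6≤6), i→3 (nums[3]=6≥6); i<j, swap → 4 4 4 6 6 6 6
j→3, i→4; i≥j, return j=3. nums = 4 4 4 6 6 6 6

4 4 4 6 6 6 6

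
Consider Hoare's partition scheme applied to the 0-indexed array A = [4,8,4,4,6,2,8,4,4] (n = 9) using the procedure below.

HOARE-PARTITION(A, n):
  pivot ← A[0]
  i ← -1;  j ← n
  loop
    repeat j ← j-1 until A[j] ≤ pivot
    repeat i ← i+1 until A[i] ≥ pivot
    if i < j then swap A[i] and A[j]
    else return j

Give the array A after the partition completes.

pivot=4
j stops at 8 (4), i stops at 0 (4); swap ⇒ [4,8,4,4,6,2,8,4,4]
j stops at 7 (4), i stops at 1 (8); swap ⇒ [4,4,4,4,6,2,8,8,4]
j stops at 5 (2), i stops at 2 (4); swap ⇒ [4,4,2,4,6,4,8,8,4]
j stops at 3, i stops at 3; i≥j ⇒ return 3. A=[4,4,2,4,6,4,8,8,4]

[4,4,2,4,6,4,8,8,4]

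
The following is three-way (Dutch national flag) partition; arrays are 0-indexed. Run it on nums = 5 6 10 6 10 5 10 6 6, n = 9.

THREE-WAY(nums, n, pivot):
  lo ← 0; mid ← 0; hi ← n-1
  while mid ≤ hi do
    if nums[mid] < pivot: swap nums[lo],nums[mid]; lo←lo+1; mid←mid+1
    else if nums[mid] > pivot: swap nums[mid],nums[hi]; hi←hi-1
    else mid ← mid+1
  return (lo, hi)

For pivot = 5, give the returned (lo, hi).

(0, 1)

pivot = 5; lo=0, mid=0, hi=8
nums[mid]=5=5: mid=1
nums[mid]=6>5: swap nums[1],nums[8]; hi=7 → 5 6 10 6 10 5 10 6 6
nums[mid]=6>5: swap nums[1],nums[7]; hi=6 → 5 6 10 6 10 5 10 6 6
nums[mid]=6>5: swap nums[1],nums[6]; hi=5 → 5 10 10 6 10 5 6 6 6
nums[mid]=10>5: swap nums[1],nums[5]; hi=4 → 5 5 10 6 10 10 6 6 6
nums[mid]=5=5: mid=2
nums[mid]=10>5: swap nums[2],nums[4]; hi=3 → 5 5 10 6 10 10 6 6 6
nums[mid]=10>5: swap nums[2],nums[3]; hi=2 → 5 5 6 10 10 10 6 6 6
nums[mid]=6>5: swap nums[2],nums[2]; hi=1 → 5 5 6 10 10 10 6 6 6
end: lo=0, hi=1; nums = 5 5 6 10 10 10 6 6 6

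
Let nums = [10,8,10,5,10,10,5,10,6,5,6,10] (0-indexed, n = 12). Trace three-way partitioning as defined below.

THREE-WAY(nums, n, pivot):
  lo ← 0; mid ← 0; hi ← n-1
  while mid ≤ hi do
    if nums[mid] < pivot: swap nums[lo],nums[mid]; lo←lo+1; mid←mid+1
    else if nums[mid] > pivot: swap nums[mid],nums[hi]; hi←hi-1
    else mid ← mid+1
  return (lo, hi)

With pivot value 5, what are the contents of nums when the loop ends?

[5,5,5,10,10,10,10,6,8,6,10,10]

pivot = 5; lo=0, mid=0, hi=11
nums[mid]=10>5: swap nums[0],nums[11]; hi=10 → [10,8,10,5,10,10,5,10,6,5,6,10]
nums[mid]=10>5: swap nums[0],nums[10]; hi=9 → [6,8,10,5,10,10,5,10,6,5,10,10]
nums[mid]=6>5: swap nums[0],nums[9]; hi=8 → [5,8,10,5,10,10,5,10,6,6,10,10]
nums[mid]=5=5: mid=1
nums[mid]=8>5: swap nums[1],nums[8]; hi=7 → [5,6,10,5,10,10,5,10,8,6,10,10]
nums[mid]=6>5: swap nums[1],nums[7]; hi=6 → [5,10,10,5,10,10,5,6,8,6,10,10]
nums[mid]=10>5: swap nums[1],nums[6]; hi=5 → [5,5,10,5,10,10,10,6,8,6,10,10]
nums[mid]=5=5: mid=2
nums[mid]=10>5: swap nums[2],nums[5]; hi=4 → [5,5,10,5,10,10,10,6,8,6,10,10]
nums[mid]=10>5: swap nums[2],nums[4]; hi=3 → [5,5,10,5,10,10,10,6,8,6,10,10]
nums[mid]=10>5: swap nums[2],nums[3]; hi=2 → [5,5,5,10,10,10,10,6,8,6,10,10]
nums[mid]=5=5: mid=3
end: lo=0, hi=2; nums = [5,5,5,10,10,10,10,6,8,6,10,10]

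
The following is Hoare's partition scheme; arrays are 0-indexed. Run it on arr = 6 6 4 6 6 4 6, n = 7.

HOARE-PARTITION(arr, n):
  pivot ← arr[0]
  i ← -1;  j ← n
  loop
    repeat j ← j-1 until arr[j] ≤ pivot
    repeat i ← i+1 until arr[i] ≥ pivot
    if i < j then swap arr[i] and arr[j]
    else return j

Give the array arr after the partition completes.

pivot = arr[0] = 6; i = -1, j = 7
j→6 (arr[6]=6≤6), i→0 (arr[0]=6≥6); i<j, swap → 6 6 4 6 6 4 6
j→5 (arr[5]=4≤6), i→1 (arr[1]=6≥6); i<j, swap → 6 4 4 6 6 6 6
j→4 (arr[4]=6≤6), i→3 (arr[3]=6≥6); i<j, swap → 6 4 4 6 6 6 6
j→3, i→4; i≥j, return j=3. arr = 6 4 4 6 6 6 6

6 4 4 6 6 6 6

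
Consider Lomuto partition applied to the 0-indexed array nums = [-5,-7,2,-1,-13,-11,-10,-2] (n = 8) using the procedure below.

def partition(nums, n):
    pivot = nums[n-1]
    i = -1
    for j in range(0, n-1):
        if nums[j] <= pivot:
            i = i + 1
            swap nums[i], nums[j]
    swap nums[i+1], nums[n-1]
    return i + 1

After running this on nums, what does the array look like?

[-5,-7,-13,-11,-10,-2,2,-1]

pivot = nums[7] = -2; i = -1
j=0: nums[0]=-5 ≤ -2 → i=0, swap nums[0],nums[0] (no change) → [-5,-7,2,-1,-13,-11,-10,-2]
j=1: nums[1]=-7 ≤ -2 → i=1, swap nums[1],nums[1] (no change) → [-5,-7,2,-1,-13,-11,-10,-2]
j=2: nums[2]=2 > -2 → no swap
j=3: nums[3]=-1 > -2 → no swap
j=4: nums[4]=-13 ≤ -2 → i=2, swap nums[2],nums[4] → [-5,-7,-13,-1,2,-11,-10,-2]
j=5: nums[5]=-11 ≤ -2 → i=3, swap nums[3],nums[5] → [-5,-7,-13,-11,2,-1,-10,-2]
j=6: nums[6]=-10 ≤ -2 → i=4, swap nums[4],nums[6] → [-5,-7,-13,-11,-10,-1,2,-2]
final swap nums[5],nums[7] → [-5,-7,-13,-11,-10,-2,2,-1]; return 5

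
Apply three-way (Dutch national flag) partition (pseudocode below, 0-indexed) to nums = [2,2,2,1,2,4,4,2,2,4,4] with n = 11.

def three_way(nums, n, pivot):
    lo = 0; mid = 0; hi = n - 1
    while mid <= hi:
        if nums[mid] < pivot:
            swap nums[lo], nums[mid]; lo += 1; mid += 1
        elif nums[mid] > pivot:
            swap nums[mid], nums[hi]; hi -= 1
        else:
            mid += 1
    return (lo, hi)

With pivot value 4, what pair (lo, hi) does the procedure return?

(7, 10)

pivot = 4; lo=0, mid=0, hi=10
nums[mid]=2<4: swap nums[0],nums[0]; lo=1,mid=1 → [2,2,2,1,2,4,4,2,2,4,4]
nums[mid]=2<4: swap nums[1],nums[1]; lo=2,mid=2 → [2,2,2,1,2,4,4,2,2,4,4]
nums[mid]=2<4: swap nums[2],nums[2]; lo=3,mid=3 → [2,2,2,1,2,4,4,2,2,4,4]
nums[mid]=1<4: swap nums[3],nums[3]; lo=4,mid=4 → [2,2,2,1,2,4,4,2,2,4,4]
nums[mid]=2<4: swap nums[4],nums[4]; lo=5,mid=5 → [2,2,2,1,2,4,4,2,2,4,4]
nums[mid]=4=4: mid=6
nums[mid]=4=4: mid=7
nums[mid]=2<4: swap nums[5],nums[7]; lo=6,mid=8 → [2,2,2,1,2,2,4,4,2,4,4]
nums[mid]=2<4: swap nums[6],nums[8]; lo=7,mid=9 → [2,2,2,1,2,2,2,4,4,4,4]
nums[mid]=4=4: mid=10
nums[mid]=4=4: mid=11
end: lo=7, hi=10; nums = [2,2,2,1,2,2,2,4,4,4,4]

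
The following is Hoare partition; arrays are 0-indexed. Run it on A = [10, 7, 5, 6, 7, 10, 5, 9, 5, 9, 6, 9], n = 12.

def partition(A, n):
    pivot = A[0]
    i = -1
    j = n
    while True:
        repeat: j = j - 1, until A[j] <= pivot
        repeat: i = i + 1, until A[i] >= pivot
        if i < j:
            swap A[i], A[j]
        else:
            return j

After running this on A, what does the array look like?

[9, 7, 5, 6, 7, 6, 5, 9, 5, 9, 10, 10]

pivot=10
j stops at 11 (9), i stops at 0 (10); swap ⇒ [9, 7, 5, 6, 7, 10, 5, 9, 5, 9, 6, 10]
j stops at 10 (6), i stops at 5 (10); swap ⇒ [9, 7, 5, 6, 7, 6, 5, 9, 5, 9, 10, 10]
j stops at 9, i stops at 10; i≥j ⇒ return 9. A=[9, 7, 5, 6, 7, 6, 5, 9, 5, 9, 10, 10]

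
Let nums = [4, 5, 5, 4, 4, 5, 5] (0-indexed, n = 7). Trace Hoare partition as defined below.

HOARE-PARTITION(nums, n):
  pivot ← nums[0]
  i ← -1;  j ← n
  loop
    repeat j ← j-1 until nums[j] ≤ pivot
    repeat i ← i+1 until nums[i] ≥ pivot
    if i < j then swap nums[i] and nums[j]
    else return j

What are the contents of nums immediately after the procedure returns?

[4, 4, 5, 5, 4, 5, 5]

pivot=4
j stops at 4 (4), i stops at 0 (4); swap ⇒ [4, 5, 5, 4, 4, 5, 5]
j stops at 3 (4), i stops at 1 (5); swap ⇒ [4, 4, 5, 5, 4, 5, 5]
j stops at 1, i stops at 2; i≥j ⇒ return 1. nums=[4, 4, 5, 5, 4, 5, 5]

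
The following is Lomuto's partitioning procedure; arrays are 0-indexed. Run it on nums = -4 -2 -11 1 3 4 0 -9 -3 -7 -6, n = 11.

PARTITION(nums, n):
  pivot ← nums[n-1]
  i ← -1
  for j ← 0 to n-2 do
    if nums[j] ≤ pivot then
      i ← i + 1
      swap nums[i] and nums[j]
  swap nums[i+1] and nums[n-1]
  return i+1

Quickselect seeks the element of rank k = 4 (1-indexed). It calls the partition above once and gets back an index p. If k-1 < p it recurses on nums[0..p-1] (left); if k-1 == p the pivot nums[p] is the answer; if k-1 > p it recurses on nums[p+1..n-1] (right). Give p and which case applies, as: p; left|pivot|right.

pivot = nums[10] = -6; i = -1
j=0: nums[0]=-4 > -6 → no swap
j=1: nums[1]=-2 > -6 → no swap
j=2: nums[2]=-11 ≤ -6 → i=0, swap nums[0],nums[2] → -11 -2 -4 1 3 4 0 -9 -3 -7 -6
j=3: nums[3]=1 > -6 → no swap
j=4: nums[4]=3 > -6 → no swap
j=5: nums[5]=4 > -6 → no swap
j=6: nums[6]=0 > -6 → no swap
j=7: nums[7]=-9 ≤ -6 → i=1, swap nums[1],nums[7] → -11 -9 -4 1 3 4 0 -2 -3 -7 -6
j=8: nums[8]=-3 > -6 → no swap
j=9: nums[9]=-7 ≤ -6 → i=2, swap nums[2],nums[9] → -11 -9 -7 1 3 4 0 -2 -3 -4 -6
final swap nums[3],nums[10] → -11 -9 -7 -6 3 4 0 -2 -3 -4 1; return 3
p = 3; k-1 = 3 == 3 ⇒ pivot

3; pivot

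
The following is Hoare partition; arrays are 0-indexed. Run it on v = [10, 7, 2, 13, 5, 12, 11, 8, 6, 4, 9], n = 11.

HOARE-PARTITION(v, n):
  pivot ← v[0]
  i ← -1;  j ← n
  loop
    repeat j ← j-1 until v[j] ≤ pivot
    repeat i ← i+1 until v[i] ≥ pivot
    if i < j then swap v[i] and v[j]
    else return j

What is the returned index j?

pivot = v[0] = 10; i = -1, j = 11
j→10 (v[10]=9≤10), i→0 (v[0]=10≥10); i<j, swap → [9, 7, 2, 13, 5, 12, 11, 8, 6, 4, 10]
j→9 (v[9]=4≤10), i→3 (v[3]=13≥10); i<j, swap → [9, 7, 2, 4, 5, 12, 11, 8, 6, 13, 10]
j→8 (v[8]=6≤10), i→5 (v[5]=12≥10); i<j, swap → [9, 7, 2, 4, 5, 6, 11, 8, 12, 13, 10]
j→7 (v[7]=8≤10), i→6 (v[6]=11≥10); i<j, swap → [9, 7, 2, 4, 5, 6, 8, 11, 12, 13, 10]
j→6, i→7; i≥j, return j=6. v = [9, 7, 2, 4, 5, 6, 8, 11, 12, 13, 10]

6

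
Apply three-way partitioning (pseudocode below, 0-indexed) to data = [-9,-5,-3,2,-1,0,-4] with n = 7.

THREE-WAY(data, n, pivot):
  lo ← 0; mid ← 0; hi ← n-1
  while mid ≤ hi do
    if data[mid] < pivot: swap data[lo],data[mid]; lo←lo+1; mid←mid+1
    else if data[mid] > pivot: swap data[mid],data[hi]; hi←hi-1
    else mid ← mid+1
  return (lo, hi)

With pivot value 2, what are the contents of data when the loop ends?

lo=0 mid=0 hi=6
-9<2: swap(0,0), lo=1 mid=1 ⇒ [-9,-5,-3,2,-1,0,-4]
-5<2: swap(1,1), lo=2 mid=2 ⇒ [-9,-5,-3,2,-1,0,-4]
-3<2: swap(2,2), lo=3 mid=3 ⇒ [-9,-5,-3,2,-1,0,-4]
2=2: mid=4
-1<2: swap(3,4), lo=4 mid=5 ⇒ [-9,-5,-3,-1,2,0,-4]
0<2: swap(4,5), lo=5 mid=6 ⇒ [-9,-5,-3,-1,0,2,-4]
-4<2: swap(5,6), lo=6 mid=7 ⇒ [-9,-5,-3,-1,0,-4,2]
done. lo=6 hi=6; data=[-9,-5,-3,-1,0,-4,2]

[-9,-5,-3,-1,0,-4,2]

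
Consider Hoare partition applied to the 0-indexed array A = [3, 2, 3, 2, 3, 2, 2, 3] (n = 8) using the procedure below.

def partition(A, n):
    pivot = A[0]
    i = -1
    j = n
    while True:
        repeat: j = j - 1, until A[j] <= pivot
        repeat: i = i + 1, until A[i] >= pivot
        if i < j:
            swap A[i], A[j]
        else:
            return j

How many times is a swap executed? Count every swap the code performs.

3

pivot = A[0] = 3; i = -1, j = 8
j→7 (A[7]=3≤3), i→0 (A[0]=3≥3); i<j, swap → [3, 2, 3, 2, 3, 2, 2, 3]
j→6 (A[6]=2≤3), i→2 (A[2]=3≥3); i<j, swap → [3, 2, 2, 2, 3, 2, 3, 3]
j→5 (A[5]=2≤3), i→4 (A[4]=3≥3); i<j, swap → [3, 2, 2, 2, 2, 3, 3, 3]
j→4, i→5; i≥j, return j=4. A = [3, 2, 2, 2, 2, 3, 3, 3]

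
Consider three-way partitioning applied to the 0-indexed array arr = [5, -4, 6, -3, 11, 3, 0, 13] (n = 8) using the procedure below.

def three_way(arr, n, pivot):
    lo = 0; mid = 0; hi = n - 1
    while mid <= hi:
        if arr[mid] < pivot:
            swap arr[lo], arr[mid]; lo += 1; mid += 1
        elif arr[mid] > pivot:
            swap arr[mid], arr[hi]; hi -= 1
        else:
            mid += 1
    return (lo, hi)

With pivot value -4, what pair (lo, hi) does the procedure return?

lo=0 mid=0 hi=7
5>-4: swap(0,7), hi=6 ⇒ [13, -4, 6, -3, 11, 3, 0, 5]
13>-4: swap(0,6), hi=5 ⇒ [0, -4, 6, -3, 11, 3, 13, 5]
0>-4: swap(0,5), hi=4 ⇒ [3, -4, 6, -3, 11, 0, 13, 5]
3>-4: swap(0,4), hi=3 ⇒ [11, -4, 6, -3, 3, 0, 13, 5]
11>-4: swap(0,3), hi=2 ⇒ [-3, -4, 6, 11, 3, 0, 13, 5]
-3>-4: swap(0,2), hi=1 ⇒ [6, -4, -3, 11, 3, 0, 13, 5]
6>-4: swap(0,1), hi=0 ⇒ [-4, 6, -3, 11, 3, 0, 13, 5]
-4=-4: mid=1
done. lo=0 hi=0; arr=[-4, 6, -3, 11, 3, 0, 13, 5]

(0, 0)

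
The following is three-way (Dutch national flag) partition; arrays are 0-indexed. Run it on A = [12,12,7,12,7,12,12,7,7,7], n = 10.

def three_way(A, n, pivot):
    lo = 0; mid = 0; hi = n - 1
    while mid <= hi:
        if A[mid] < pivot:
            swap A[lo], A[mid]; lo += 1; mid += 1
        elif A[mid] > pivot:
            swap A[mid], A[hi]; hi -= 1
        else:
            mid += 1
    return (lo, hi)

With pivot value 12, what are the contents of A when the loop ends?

lo=0 mid=0 hi=9
12=12: mid=1
12=12: mid=2
7<12: swap(0,2), lo=1 mid=3 ⇒ [7,12,12,12,7,12,12,7,7,7]
12=12: mid=4
7<12: swap(1,4), lo=2 mid=5 ⇒ [7,7,12,12,12,12,12,7,7,7]
12=12: mid=6
12=12: mid=7
7<12: swap(2,7), lo=3 mid=8 ⇒ [7,7,7,12,12,12,12,12,7,7]
7<12: swap(3,8), lo=4 mid=9 ⇒ [7,7,7,7,12,12,12,12,12,7]
7<12: swap(4,9), lo=5 mid=10 ⇒ [7,7,7,7,7,12,12,12,12,12]
done. lo=5 hi=9; A=[7,7,7,7,7,12,12,12,12,12]

[7,7,7,7,7,12,12,12,12,12]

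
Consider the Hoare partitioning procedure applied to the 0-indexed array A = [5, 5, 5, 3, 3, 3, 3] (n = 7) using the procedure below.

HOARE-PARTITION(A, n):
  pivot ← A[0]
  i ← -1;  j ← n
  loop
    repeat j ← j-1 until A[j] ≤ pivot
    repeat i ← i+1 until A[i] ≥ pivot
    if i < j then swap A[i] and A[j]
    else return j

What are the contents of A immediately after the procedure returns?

[3, 3, 3, 3, 5, 5, 5]

pivot=5
j stops at 6 (3), i stops at 0 (5); swap ⇒ [3, 5, 5, 3, 3, 3, 5]
j stops at 5 (3), i stops at 1 (5); swap ⇒ [3, 3, 5, 3, 3, 5, 5]
j stops at 4 (3), i stops at 2 (5); swap ⇒ [3, 3, 3, 3, 5, 5, 5]
j stops at 3, i stops at 4; i≥j ⇒ return 3. A=[3, 3, 3, 3, 5, 5, 5]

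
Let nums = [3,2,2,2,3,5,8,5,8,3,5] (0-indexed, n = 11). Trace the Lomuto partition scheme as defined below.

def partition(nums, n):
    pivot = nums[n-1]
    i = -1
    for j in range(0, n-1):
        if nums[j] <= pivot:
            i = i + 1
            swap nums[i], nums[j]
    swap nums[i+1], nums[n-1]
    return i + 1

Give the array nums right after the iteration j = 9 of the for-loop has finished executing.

[3,2,2,2,3,5,5,3,8,8,5]

pivot = nums[10] = 5; i = -1
j=0: nums[0]=3 ≤ 5 → i=0, swap nums[0],nums[0] (no change) → [3,2,2,2,3,5,8,5,8,3,5]
j=1: nums[1]=2 ≤ 5 → i=1, swap nums[1],nums[1] (no change) → [3,2,2,2,3,5,8,5,8,3,5]
j=2: nums[2]=2 ≤ 5 → i=2, swap nums[2],nums[2] (no change) → [3,2,2,2,3,5,8,5,8,3,5]
j=3: nums[3]=2 ≤ 5 → i=3, swap nums[3],nums[3] (no change) → [3,2,2,2,3,5,8,5,8,3,5]
j=4: nums[4]=3 ≤ 5 → i=4, swap nums[4],nums[4] (no change) → [3,2,2,2,3,5,8,5,8,3,5]
j=5: nums[5]=5 ≤ 5 → i=5, swap nums[5],nums[5] (no change) → [3,2,2,2,3,5,8,5,8,3,5]
j=6: nums[6]=8 > 5 → no swap
j=7: nums[7]=5 ≤ 5 → i=6, swap nums[6],nums[7] → [3,2,2,2,3,5,5,8,8,3,5]
j=8: nums[8]=8 > 5 → no swap
j=9: nums[9]=3 ≤ 5 → i=7, swap nums[7],nums[9] → [3,2,2,2,3,5,5,3,8,8,5]
(after j=9) nums = [3,2,2,2,3,5,5,3,8,8,5]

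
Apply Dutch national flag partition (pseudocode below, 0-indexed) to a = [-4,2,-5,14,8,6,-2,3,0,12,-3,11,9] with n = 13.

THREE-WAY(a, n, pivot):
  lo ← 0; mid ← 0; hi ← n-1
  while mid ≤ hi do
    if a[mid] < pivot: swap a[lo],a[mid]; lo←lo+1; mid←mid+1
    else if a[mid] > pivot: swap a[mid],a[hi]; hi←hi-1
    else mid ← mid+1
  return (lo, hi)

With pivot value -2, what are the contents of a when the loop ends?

lo=0 mid=0 hi=12
-4<-2: swap(0,0), lo=1 mid=1 ⇒ [-4,2,-5,14,8,6,-2,3,0,12,-3,11,9]
2>-2: swap(1,12), hi=11 ⇒ [-4,9,-5,14,8,6,-2,3,0,12,-3,11,2]
9>-2: swap(1,11), hi=10 ⇒ [-4,11,-5,14,8,6,-2,3,0,12,-3,9,2]
11>-2: swap(1,10), hi=9 ⇒ [-4,-3,-5,14,8,6,-2,3,0,12,11,9,2]
-3<-2: swap(1,1), lo=2 mid=2 ⇒ [-4,-3,-5,14,8,6,-2,3,0,12,11,9,2]
-5<-2: swap(2,2), lo=3 mid=3 ⇒ [-4,-3,-5,14,8,6,-2,3,0,12,11,9,2]
14>-2: swap(3,9), hi=8 ⇒ [-4,-3,-5,12,8,6,-2,3,0,14,11,9,2]
12>-2: swap(3,8), hi=7 ⇒ [-4,-3,-5,0,8,6,-2,3,12,14,11,9,2]
0>-2: swap(3,7), hi=6 ⇒ [-4,-3,-5,3,8,6,-2,0,12,14,11,9,2]
3>-2: swap(3,6), hi=5 ⇒ [-4,-3,-5,-2,8,6,3,0,12,14,11,9,2]
-2=-2: mid=4
8>-2: swap(4,5), hi=4 ⇒ [-4,-3,-5,-2,6,8,3,0,12,14,11,9,2]
6>-2: swap(4,4), hi=3 ⇒ [-4,-3,-5,-2,6,8,3,0,12,14,11,9,2]
done. lo=3 hi=3; a=[-4,-3,-5,-2,6,8,3,0,12,14,11,9,2]

[-4,-3,-5,-2,6,8,3,0,12,14,11,9,2]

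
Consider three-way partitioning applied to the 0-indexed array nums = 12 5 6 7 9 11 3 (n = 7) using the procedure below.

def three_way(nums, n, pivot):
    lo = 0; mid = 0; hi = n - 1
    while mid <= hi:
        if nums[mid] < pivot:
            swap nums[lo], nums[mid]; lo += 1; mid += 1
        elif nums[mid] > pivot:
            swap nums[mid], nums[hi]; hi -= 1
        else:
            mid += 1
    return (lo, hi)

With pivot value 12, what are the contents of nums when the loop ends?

lo=0 mid=0 hi=6
12=12: mid=1
5<12: swap(0,1), lo=1 mid=2 ⇒ 5 12 6 7 9 11 3
6<12: swap(1,2), lo=2 mid=3 ⇒ 5 6 12 7 9 11 3
7<12: swap(2,3), lo=3 mid=4 ⇒ 5 6 7 12 9 11 3
9<12: swap(3,4), lo=4 mid=5 ⇒ 5 6 7 9 12 11 3
11<12: swap(4,5), lo=5 mid=6 ⇒ 5 6 7 9 11 12 3
3<12: swap(5,6), lo=6 mid=7 ⇒ 5 6 7 9 11 3 12
done. lo=6 hi=6; nums=5 6 7 9 11 3 12

5 6 7 9 11 3 12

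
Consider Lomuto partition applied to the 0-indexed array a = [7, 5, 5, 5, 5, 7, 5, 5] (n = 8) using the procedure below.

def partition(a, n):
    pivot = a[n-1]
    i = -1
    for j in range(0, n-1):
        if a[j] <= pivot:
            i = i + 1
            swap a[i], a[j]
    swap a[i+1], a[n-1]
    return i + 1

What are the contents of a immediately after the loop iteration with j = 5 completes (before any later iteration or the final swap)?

[5, 5, 5, 5, 7, 7, 5, 5]

pivot=5, i=-1
j=0: 7>5, skip
j=1: 5≤5, i=0, swap(0,1) ⇒ [5, 7, 5, 5, 5, 7, 5, 5]
j=2: 5≤5, i=1, swap(1,2) ⇒ [5, 5, 7, 5, 5, 7, 5, 5]
j=3: 5≤5, i=2, swap(2,3) ⇒ [5, 5, 5, 7, 5, 7, 5, 5]
j=4: 5≤5, i=3, swap(3,4) ⇒ [5, 5, 5, 5, 7, 7, 5, 5]
j=5: 7>5, skip
(after j=5) a = [5, 5, 5, 5, 7, 7, 5, 5]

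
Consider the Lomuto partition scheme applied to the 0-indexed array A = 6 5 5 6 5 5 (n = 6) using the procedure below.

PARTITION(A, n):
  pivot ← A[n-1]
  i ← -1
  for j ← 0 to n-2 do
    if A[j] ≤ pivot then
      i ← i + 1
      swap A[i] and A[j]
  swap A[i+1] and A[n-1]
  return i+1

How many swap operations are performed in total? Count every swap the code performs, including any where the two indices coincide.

4

pivot = A[5] = 5; i = -1
j=0: A[0]=6 > 5 → no swap
j=1: A[1]=5 ≤ 5 → i=0, swap A[0],A[1] → 5 6 5 6 5 5
j=2: A[2]=5 ≤ 5 → i=1, swap A[1],A[2] → 5 5 6 6 5 5
j=3: A[3]=6 > 5 → no swap
j=4: A[4]=5 ≤ 5 → i=2, swap A[2],A[4] → 5 5 5 6 6 5
final swap A[3],A[5] → 5 5 5 5 6 6; return 3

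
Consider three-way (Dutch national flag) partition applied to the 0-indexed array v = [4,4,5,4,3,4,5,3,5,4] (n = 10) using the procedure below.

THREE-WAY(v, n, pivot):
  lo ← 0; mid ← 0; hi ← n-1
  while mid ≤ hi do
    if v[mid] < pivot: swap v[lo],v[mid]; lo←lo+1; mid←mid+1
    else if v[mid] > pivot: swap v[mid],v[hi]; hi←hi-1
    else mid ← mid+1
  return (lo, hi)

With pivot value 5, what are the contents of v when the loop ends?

[4,4,4,3,4,3,4,5,5,5]

lo=0 mid=0 hi=9
4<5: swap(0,0), lo=1 mid=1 ⇒ [4,4,5,4,3,4,5,3,5,4]
4<5: swap(1,1), lo=2 mid=2 ⇒ [4,4,5,4,3,4,5,3,5,4]
5=5: mid=3
4<5: swap(2,3), lo=3 mid=4 ⇒ [4,4,4,5,3,4,5,3,5,4]
3<5: swap(3,4), lo=4 mid=5 ⇒ [4,4,4,3,5,4,5,3,5,4]
4<5: swap(4,5), lo=5 mid=6 ⇒ [4,4,4,3,4,5,5,3,5,4]
5=5: mid=7
3<5: swap(5,7), lo=6 mid=8 ⇒ [4,4,4,3,4,3,5,5,5,4]
5=5: mid=9
4<5: swap(6,9), lo=7 mid=10 ⇒ [4,4,4,3,4,3,4,5,5,5]
done. lo=7 hi=9; v=[4,4,4,3,4,3,4,5,5,5]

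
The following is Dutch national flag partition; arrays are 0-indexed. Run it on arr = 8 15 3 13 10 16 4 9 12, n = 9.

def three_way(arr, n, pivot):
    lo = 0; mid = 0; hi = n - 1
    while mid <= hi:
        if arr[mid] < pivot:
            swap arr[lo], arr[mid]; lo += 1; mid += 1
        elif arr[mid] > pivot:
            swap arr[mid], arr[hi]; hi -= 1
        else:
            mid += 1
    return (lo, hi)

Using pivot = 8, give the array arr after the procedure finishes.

4 3 8 10 16 13 9 12 15

pivot = 8; lo=0, mid=0, hi=8
arr[mid]=8=8: mid=1
arr[mid]=15>8: swap arr[1],arr[8]; hi=7 → 8 12 3 13 10 16 4 9 15
arr[mid]=12>8: swap arr[1],arr[7]; hi=6 → 8 9 3 13 10 16 4 12 15
arr[mid]=9>8: swap arr[1],arr[6]; hi=5 → 8 4 3 13 10 16 9 12 15
arr[mid]=4<8: swap arr[0],arr[1]; lo=1,mid=2 → 4 8 3 13 10 16 9 12 15
arr[mid]=3<8: swap arr[1],arr[2]; lo=2,mid=3 → 4 3 8 13 10 16 9 12 15
arr[mid]=13>8: swap arr[3],arr[5]; hi=4 → 4 3 8 16 10 13 9 12 15
arr[mid]=16>8: swap arr[3],arr[4]; hi=3 → 4 3 8 10 16 13 9 12 15
arr[mid]=10>8: swap arr[3],arr[3]; hi=2 → 4 3 8 10 16 13 9 12 15
end: lo=2, hi=2; arr = 4 3 8 10 16 13 9 12 15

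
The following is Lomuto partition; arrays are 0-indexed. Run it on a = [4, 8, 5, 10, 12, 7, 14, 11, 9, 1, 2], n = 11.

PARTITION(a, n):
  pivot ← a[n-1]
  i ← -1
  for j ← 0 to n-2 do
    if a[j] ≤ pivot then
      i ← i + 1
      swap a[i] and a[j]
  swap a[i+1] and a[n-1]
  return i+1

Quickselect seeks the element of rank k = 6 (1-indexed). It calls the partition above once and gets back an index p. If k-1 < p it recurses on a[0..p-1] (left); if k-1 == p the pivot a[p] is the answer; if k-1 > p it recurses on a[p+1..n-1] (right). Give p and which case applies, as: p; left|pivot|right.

pivot = a[10] = 2; i = -1
j=0: a[0]=4 > 2 → no swap
j=1: a[1]=8 > 2 → no swap
j=2: a[2]=5 > 2 → no swap
j=3: a[3]=10 > 2 → no swap
j=4: a[4]=12 > 2 → no swap
j=5: a[5]=7 > 2 → no swap
j=6: a[6]=14 > 2 → no swap
j=7: a[7]=11 > 2 → no swap
j=8: a[8]=9 > 2 → no swap
j=9: a[9]=1 ≤ 2 → i=0, swap a[0],a[9] → [1, 8, 5, 10, 12, 7, 14, 11, 9, 4, 2]
final swap a[1],a[10] → [1, 2, 5, 10, 12, 7, 14, 11, 9, 4, 8]; return 1
p = 1; k-1 = 5 > 1 ⇒ right

1; right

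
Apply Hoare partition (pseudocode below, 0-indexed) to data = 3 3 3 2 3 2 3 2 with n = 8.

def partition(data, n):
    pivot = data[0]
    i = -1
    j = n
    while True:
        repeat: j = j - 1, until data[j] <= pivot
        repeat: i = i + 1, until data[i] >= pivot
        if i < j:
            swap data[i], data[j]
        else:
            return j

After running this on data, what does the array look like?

2 3 2 2 3 3 3 3

pivot = data[0] = 3; i = -1, j = 8
j→7 (data[7]=2≤3), i→0 (data[0]=3≥3); i<j, swap → 2 3 3 2 3 2 3 3
j→6 (data[6]=3≤3), i→1 (data[1]=3≥3); i<j, swap → 2 3 3 2 3 2 3 3
j→5 (data[5]=2≤3), i→2 (data[2]=3≥3); i<j, swap → 2 3 2 2 3 3 3 3
j→4, i→4; i≥j, return j=4. data = 2 3 2 2 3 3 3 3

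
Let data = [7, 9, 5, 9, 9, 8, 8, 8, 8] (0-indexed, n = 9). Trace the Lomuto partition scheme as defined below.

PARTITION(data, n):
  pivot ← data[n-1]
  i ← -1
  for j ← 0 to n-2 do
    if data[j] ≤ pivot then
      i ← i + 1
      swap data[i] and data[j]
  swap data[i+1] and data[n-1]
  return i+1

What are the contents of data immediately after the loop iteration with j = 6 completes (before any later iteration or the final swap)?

pivot=8, i=-1
j=0: 7≤8, i=0, swap(0,0) ⇒ [7, 9, 5, 9, 9, 8, 8, 8, 8]
j=1: 9>8, skip
j=2: 5≤8, i=1, swap(1,2) ⇒ [7, 5, 9, 9, 9, 8, 8, 8, 8]
j=3: 9>8, skip
j=4: 9>8, skip
j=5: 8≤8, i=2, swap(2,5) ⇒ [7, 5, 8, 9, 9, 9, 8, 8, 8]
j=6: 8≤8, i=3, swap(3,6) ⇒ [7, 5, 8, 8, 9, 9, 9, 8, 8]
(after j=6) data = [7, 5, 8, 8, 9, 9, 9, 8, 8]

[7, 5, 8, 8, 9, 9, 9, 8, 8]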